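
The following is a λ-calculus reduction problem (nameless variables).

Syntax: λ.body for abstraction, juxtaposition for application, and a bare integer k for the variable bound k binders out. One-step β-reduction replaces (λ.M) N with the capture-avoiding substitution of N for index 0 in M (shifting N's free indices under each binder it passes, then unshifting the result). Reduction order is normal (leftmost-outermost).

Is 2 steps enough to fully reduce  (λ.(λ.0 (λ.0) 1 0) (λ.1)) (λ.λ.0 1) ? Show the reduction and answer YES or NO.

  start: (λ.(λ.0 (λ.0) 1 0) (λ.1)) (λ.λ.0 1)
  step 1: (λ.0 (λ.0) (λ.λ.0 1) 0) (λ.λ.λ.0 1)
  step 2: (λ.λ.λ.0 1) (λ.0) (λ.λ.0 1) (λ.λ.λ.0 1)

Answer: NO — after 2 steps the term is (λ.λ.λ.0 1) (λ.0) (λ.λ.0 1) (λ.λ.λ.0 1), not yet normal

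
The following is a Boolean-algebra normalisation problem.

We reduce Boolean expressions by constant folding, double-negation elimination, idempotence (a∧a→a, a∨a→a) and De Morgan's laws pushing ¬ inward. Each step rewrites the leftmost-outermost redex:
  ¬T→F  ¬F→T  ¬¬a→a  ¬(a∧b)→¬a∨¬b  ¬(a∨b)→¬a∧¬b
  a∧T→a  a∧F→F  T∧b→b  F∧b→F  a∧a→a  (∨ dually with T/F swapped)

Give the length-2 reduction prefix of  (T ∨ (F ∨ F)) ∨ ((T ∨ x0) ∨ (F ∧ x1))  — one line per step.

Answer: after 2 steps: T

Reduction:
  start: (T ∨ (F ∨ F)) ∨ ((T ∨ x0) ∨ (F ∧ x1))
  →1  T ∨ ((T ∨ x0) ∨ (F ∧ x1))
  →2  T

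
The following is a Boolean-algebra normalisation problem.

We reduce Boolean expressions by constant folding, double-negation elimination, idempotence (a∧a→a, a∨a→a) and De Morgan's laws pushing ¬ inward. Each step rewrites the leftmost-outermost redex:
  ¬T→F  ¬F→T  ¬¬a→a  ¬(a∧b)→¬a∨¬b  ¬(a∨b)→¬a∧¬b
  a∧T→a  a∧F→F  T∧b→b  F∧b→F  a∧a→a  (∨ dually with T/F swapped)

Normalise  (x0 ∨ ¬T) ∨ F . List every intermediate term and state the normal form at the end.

  start: (x0 ∨ ¬T) ∨ F
  [1] x0 ∨ ¬T
  [2] x0 ∨ F
  [3] x0

Answer: normal form = x0  (in 3 steps)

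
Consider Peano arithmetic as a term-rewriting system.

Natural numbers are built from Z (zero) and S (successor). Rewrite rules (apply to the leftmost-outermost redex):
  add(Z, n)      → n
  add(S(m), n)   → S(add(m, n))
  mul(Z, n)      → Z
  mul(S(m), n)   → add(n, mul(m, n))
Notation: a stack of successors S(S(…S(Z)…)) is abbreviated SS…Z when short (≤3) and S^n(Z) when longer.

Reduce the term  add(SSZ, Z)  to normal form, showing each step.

  start: add(SSZ, Z)
  step 1: S(add(SZ, Z))
  step 2: S(S(add(Z, Z)))
  step 3: SSZ

Answer: normal form = SSZ  (in 3 steps)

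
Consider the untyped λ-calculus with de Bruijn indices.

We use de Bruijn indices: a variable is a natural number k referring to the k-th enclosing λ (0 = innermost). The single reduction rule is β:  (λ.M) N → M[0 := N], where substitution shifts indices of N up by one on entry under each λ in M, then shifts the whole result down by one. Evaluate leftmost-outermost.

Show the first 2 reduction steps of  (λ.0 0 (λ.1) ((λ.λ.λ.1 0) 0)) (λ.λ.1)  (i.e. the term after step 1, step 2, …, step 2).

  start: (λ.0 0 (λ.1) ((λ.λ.λ.1 0) 0)) (λ.λ.1)
  step 1: (λ.λ.1) (λ.λ.1) (λ.λ.λ.1) ((λ.λ.λ.1 0) (λ.λ.1))
  step 2: (λ.λ.λ.1) (λ.λ.λ.1) ((λ.λ.λ.1 0) (λ.λ.1))

Answer: after 2 steps: (λ.λ.λ.1) (λ.λ.λ.1) ((λ.λ.λ.1 0) (λ.λ.1))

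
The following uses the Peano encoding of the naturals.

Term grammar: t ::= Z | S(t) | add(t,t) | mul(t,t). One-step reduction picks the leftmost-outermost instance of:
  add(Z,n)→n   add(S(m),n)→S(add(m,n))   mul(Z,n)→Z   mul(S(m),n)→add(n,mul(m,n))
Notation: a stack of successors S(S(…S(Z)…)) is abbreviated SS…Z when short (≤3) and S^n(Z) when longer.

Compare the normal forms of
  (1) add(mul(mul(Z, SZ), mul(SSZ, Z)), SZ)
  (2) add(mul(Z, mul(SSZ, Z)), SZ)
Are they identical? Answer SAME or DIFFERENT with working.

Term A:
  start: add(mul(mul(Z, SZ), mul(SSZ, Z)), SZ)
  [1] add(mul(Z, mul(SSZ, Z)), SZ)
  [2] add(Z, SZ)
  [3] SZ

Term B:
  start: add(mul(Z, mul(SSZ, Z)), SZ)
  [1] add(Z, SZ)
  [2] SZ

Answer: SAME — A ⇓ SZ, B ⇓ SZ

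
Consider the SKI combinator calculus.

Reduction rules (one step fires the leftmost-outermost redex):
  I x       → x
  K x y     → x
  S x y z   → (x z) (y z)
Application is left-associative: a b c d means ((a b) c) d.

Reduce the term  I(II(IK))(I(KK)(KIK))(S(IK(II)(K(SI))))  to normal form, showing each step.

  start: I(II(IK))(I(KK)(KIK))(S(IK(II)(K(SI))))
  step 1: II(IK)(I(KK)(KIK))(S(IK(II)(K(SI))))
  step 2: I(IK)(I(KK)(KIK))(S(IK(II)(K(SI))))
  step 3: IK(I(KK)(KIK))(S(IK(II)(K(SI))))
  step 4: K(I(KK)(KIK))(S(IK(II)(K(SI))))
  step 5: I(KK)(KIK)
  step 6: KK(KIK)
  step 7: K

Answer: normal form = K  (in 7 steps)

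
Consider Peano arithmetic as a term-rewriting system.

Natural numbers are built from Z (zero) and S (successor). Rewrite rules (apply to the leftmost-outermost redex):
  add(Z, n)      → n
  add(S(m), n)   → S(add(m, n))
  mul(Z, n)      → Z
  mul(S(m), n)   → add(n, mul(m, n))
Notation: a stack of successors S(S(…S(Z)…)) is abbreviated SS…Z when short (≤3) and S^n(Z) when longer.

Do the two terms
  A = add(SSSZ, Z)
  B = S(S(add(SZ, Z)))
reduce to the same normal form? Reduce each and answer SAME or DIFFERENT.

Answer: SAME — A ⇓ SSSZ, B ⇓ SSSZ

Working:
Term A:
  start: add(SSSZ, Z)
  step 1: S(add(SSZ, Z))
  step 2: S(S(add(SZ, Z)))
  step 3: S(S(S(add(Z, Z))))
  step 4: SSSZ

Term B:
  start: S(S(add(SZ, Z)))
  step 1: S(S(S(add(Z, Z))))
  step 2: SSSZ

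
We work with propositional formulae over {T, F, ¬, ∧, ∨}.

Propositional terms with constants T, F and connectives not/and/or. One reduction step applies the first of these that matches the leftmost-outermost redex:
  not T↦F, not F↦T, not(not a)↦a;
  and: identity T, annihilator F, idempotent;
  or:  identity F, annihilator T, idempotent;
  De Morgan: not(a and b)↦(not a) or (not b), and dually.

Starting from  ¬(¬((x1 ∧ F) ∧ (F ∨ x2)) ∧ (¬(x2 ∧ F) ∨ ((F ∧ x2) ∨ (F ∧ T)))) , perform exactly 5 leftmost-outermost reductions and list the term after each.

Answer: after 5 steps: ¬(¬(x2 ∧ F) ∨ ((F ∧ x2) ∨ (F ∧ T)))

Reduction:
  start: ¬(¬((x1 ∧ F) ∧ (F ∨ x2)) ∧ (¬(x2 ∧ F) ∨ ((F ∧ x2) ∨ (F ∧ T))))
  step 1: ¬¬((x1 ∧ F) ∧ (F ∨ x2)) ∨ ¬(¬(x2 ∧ F) ∨ ((F ∧ x2) ∨ (F ∧ T)))
  step 2: ((x1 ∧ F) ∧ (F ∨ x2)) ∨ ¬(¬(x2 ∧ F) ∨ ((F ∧ x2) ∨ (F ∧ T)))
  step 3: (F ∧ (F ∨ x2)) ∨ ¬(¬(x2 ∧ F) ∨ ((F ∧ x2) ∨ (F ∧ T)))
  step 4: F ∨ ¬(¬(x2 ∧ F) ∨ ((F ∧ x2) ∨ (F ∧ T)))
  step 5: ¬(¬(x2 ∧ F) ∨ ((F ∧ x2) ∨ (F ∧ T)))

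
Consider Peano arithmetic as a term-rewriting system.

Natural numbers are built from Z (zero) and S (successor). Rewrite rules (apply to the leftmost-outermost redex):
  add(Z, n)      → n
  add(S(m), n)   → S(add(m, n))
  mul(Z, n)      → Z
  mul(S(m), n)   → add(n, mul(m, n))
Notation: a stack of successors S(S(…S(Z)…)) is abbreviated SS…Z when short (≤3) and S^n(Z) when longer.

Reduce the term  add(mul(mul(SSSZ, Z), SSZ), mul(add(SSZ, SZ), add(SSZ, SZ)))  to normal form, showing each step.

Answer: normal form = S^9(Z)  (in 37 steps)

Derivation:
  start: add(mul(mul(SSSZ, Z), SSZ), mul(add(SSZ, SZ), add(SSZ, SZ)))
  step 1: add(mul(add(Z, mul(SSZ, Z)), SSZ), mul(add(SSZ, SZ), add(SSZ, SZ)))
  step 2: add(mul(mul(SSZ, Z), SSZ), mul(add(SSZ, SZ), add(SSZ, SZ)))
  step 3: add(mul(add(Z, mul(SZ, Z)), SSZ), mul(add(SSZ, SZ), add(SSZ, SZ)))
  step 4: add(mul(mul(SZ, Z), SSZ), mul(add(SSZ, SZ), add(SSZ, SZ)))
  step 5: add(mul(add(Z, mul(Z, Z)), SSZ), mul(add(SSZ, SZ), add(SSZ, SZ)))
  step 6: add(mul(mul(Z, Z), SSZ), mul(add(SSZ, SZ), add(SSZ, SZ)))
  step 7: add(mul(Z, SSZ), mul(add(SSZ, SZ), add(SSZ, SZ)))
  step 8: add(Z, mul(add(SSZ, SZ), add(SSZ, SZ)))
  step 9: mul(add(SSZ, SZ), add(SSZ, SZ))
  step 10: mul(S(add(SZ, SZ)), add(SSZ, SZ))
  step 11: add(add(SSZ, SZ), mul(add(SZ, SZ), add(SSZ, SZ)))
  step 12: add(S(add(SZ, SZ)), mul(add(SZ, SZ), add(SSZ, SZ)))
  step 13: S(add(add(SZ, SZ), mul(add(SZ, SZ), add(SSZ, SZ))))
  step 14: S(add(S(add(Z, SZ)), mul(add(SZ, SZ), add(SSZ, SZ))))
  step 15: S(S(add(add(Z, SZ), mul(add(SZ, SZ), add(SSZ, SZ)))))
  step 16: S(S(add(SZ, mul(add(SZ, SZ), add(SSZ, SZ)))))
  step 17: S(S(S(add(Z, mul(add(SZ, SZ), add(SSZ, SZ))))))
  step 18: S(S(S(mul(add(SZ, SZ), add(SSZ, SZ)))))
  step 19: S(S(S(mul(S(add(Z, SZ)), add(SSZ, SZ)))))
  step 20: S(S(S(add(add(SSZ, SZ), mul(add(Z, SZ), add(SSZ, SZ))))))
  step 21: S(S(S(add(S(add(SZ, SZ)), mul(add(Z, SZ), add(SSZ, SZ))))))
  step 22: S(S(S(S(add(add(SZ, SZ), mul(add(Z, SZ), add(SSZ, SZ)))))))
  step 23: S(S(S(S(add(S(add(Z, SZ)), mul(add(Z, SZ), add(SSZ, SZ)))))))
  step 24: S(S(S(S(S(add(add(Z, SZ), mul(add(Z, SZ), add(SSZ, SZ))))))))
  step 25: S(S(S(S(S(add(SZ, mul(add(Z, SZ), add(SSZ, SZ))))))))
  step 26: S(S(S(S(S(S(add(Z, mul(add(Z, SZ), add(SSZ, SZ)))))))))
  step 27: S(S(S(S(S(S(mul(add(Z, SZ), add(SSZ, SZ))))))))
  step 28: S(S(S(S(S(S(mul(SZ, add(SSZ, SZ))))))))
  step 29: S(S(S(S(S(S(add(add(SSZ, SZ), mul(Z, add(SSZ, SZ)))))))))
  step 30: S(S(S(S(S(S(add(S(add(SZ, SZ)), mul(Z, add(SSZ, SZ)))))))))
  step 31: S(S(S(S(S(S(S(add(add(SZ, SZ), mul(Z, add(SSZ, SZ))))))))))
  step 32: S(S(S(S(S(S(S(add(S(add(Z, SZ)), mul(Z, add(SSZ, SZ))))))))))
  step 33: S(S(S(S(S(S(S(S(add(add(Z, SZ), mul(Z, add(SSZ, SZ)))))))))))
  step 34: S(S(S(S(S(S(S(S(add(SZ, mul(Z, add(SSZ, SZ)))))))))))
  step 35: S(S(S(S(S(S(S(S(S(add(Z, mul(Z, add(SSZ, SZ))))))))))))
  step 36: S(S(S(S(S(S(S(S(S(mul(Z, add(SSZ, SZ)))))))))))
  step 37: S^9(Z)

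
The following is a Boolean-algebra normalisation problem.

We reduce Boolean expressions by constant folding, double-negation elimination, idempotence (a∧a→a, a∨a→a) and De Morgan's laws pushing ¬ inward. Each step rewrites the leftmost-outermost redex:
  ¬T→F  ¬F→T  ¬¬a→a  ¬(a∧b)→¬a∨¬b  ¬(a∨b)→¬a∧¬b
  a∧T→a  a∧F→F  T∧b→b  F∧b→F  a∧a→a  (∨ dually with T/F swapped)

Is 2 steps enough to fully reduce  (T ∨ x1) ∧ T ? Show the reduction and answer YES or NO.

  start: (T ∨ x1) ∧ T
  [1] T ∨ x1
  [2] T

Answer: YES — reaches normal form T in 2 ≤ 2 steps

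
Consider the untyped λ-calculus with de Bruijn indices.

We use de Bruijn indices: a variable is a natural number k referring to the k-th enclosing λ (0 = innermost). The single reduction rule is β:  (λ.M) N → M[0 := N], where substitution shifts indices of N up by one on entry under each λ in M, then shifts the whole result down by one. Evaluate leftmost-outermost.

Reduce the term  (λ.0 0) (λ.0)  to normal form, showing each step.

  start: (λ.0 0) (λ.0)
  →1  (λ.0) (λ.0)
  →2  λ.0

Answer: normal form = λ.0  (in 2 steps)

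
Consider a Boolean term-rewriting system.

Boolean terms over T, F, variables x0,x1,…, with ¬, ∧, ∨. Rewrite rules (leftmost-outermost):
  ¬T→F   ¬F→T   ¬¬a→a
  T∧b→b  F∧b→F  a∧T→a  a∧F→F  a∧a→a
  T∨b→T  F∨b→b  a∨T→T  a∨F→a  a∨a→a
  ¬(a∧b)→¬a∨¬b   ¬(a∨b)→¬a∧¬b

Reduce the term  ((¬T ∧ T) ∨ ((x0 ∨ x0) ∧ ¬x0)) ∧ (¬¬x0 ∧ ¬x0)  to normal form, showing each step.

Answer: normal form = x0 ∧ ¬x0  (in 6 steps)

Derivation:
  start: ((¬T ∧ T) ∨ ((x0 ∨ x0) ∧ ¬x0)) ∧ (¬¬x0 ∧ ¬x0)
  →1  (¬T ∨ ((x0 ∨ x0) ∧ ¬x0)) ∧ (¬¬x0 ∧ ¬x0)
  →2  (F ∨ ((x0 ∨ x0) ∧ ¬x0)) ∧ (¬¬x0 ∧ ¬x0)
  →3  ((x0 ∨ x0) ∧ ¬x0) ∧ (¬¬x0 ∧ ¬x0)
  →4  (x0 ∧ ¬x0) ∧ (¬¬x0 ∧ ¬x0)
  →5  (x0 ∧ ¬x0) ∧ (x0 ∧ ¬x0)
  →6  x0 ∧ ¬x0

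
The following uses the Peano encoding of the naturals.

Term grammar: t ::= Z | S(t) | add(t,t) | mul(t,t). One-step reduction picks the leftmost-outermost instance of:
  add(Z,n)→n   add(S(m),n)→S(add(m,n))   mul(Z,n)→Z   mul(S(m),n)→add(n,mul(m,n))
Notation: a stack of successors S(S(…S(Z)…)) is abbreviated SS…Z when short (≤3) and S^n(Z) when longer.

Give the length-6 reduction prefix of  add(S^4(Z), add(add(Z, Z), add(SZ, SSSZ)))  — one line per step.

  start: add(S^4(Z), add(add(Z, Z), add(SZ, SSSZ)))
  step 1: S(add(SSSZ, add(add(Z, Z), add(SZ, SSSZ))))
  step 2: S(S(add(SSZ, add(add(Z, Z), add(SZ, SSSZ)))))
  step 3: S(S(S(add(SZ, add(add(Z, Z), add(SZ, SSSZ))))))
  step 4: S(S(S(S(add(Z, add(add(Z, Z), add(SZ, SSSZ)))))))
  step 5: S(S(S(S(add(add(Z, Z), add(SZ, SSSZ))))))
  step 6: S(S(S(S(add(Z, add(SZ, SSSZ))))))

Answer: after 6 steps: S(S(S(S(add(Z, add(SZ, SSSZ))))))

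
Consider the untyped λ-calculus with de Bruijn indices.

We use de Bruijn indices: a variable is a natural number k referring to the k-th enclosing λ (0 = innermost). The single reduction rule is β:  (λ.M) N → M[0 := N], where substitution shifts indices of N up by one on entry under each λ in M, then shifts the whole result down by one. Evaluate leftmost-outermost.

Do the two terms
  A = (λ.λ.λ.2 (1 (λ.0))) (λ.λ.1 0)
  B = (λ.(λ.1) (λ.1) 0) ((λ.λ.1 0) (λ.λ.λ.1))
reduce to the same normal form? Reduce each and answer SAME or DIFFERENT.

Term A:
  start: (λ.λ.λ.2 (1 (λ.0))) (λ.λ.1 0)
  step 1: λ.λ.(λ.λ.1 0) (1 (λ.0))
  step 2: λ.λ.λ.2 (λ.0) 0

Term B:
  start: (λ.(λ.1) (λ.1) 0) ((λ.λ.1 0) (λ.λ.λ.1))
  step 1: (λ.(λ.λ.1 0) (λ.λ.λ.1)) (λ.(λ.λ.1 0) (λ.λ.λ.1)) ((λ.λ.1 0) (λ.λ.λ.1))
  step 2: (λ.λ.1 0) (λ.λ.λ.1) ((λ.λ.1 0) (λ.λ.λ.1))
  step 3: (λ.(λ.λ.λ.1) 0) ((λ.λ.1 0) (λ.λ.λ.1))
  step 4: (λ.λ.λ.1) ((λ.λ.1 0) (λ.λ.λ.1))
  step 5: λ.λ.1

Answer: DIFFERENT — A ⇓ λ.λ.λ.2 (λ.0) 0, B ⇓ λ.λ.1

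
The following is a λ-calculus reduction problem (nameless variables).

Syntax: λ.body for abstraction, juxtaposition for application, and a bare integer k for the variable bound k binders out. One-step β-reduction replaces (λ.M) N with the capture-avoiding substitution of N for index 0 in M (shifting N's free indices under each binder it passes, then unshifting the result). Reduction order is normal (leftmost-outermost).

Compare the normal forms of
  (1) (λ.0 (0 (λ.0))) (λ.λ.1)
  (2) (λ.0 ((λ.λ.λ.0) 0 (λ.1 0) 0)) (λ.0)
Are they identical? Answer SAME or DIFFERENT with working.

Term A:
  start: (λ.0 (0 (λ.0))) (λ.λ.1)
  [1] (λ.λ.1) ((λ.λ.1) (λ.0))
  [2] λ.(λ.λ.1) (λ.0)
  [3] λ.λ.λ.0

Term B:
  start: (λ.0 ((λ.λ.λ.0) 0 (λ.1 0) 0)) (λ.0)
  [1] (λ.0) ((λ.λ.λ.0) (λ.0) (λ.(λ.0) 0) (λ.0))
  [2] (λ.λ.λ.0) (λ.0) (λ.(λ.0) 0) (λ.0)
  [3] (λ.λ.0) (λ.(λ.0) 0) (λ.0)
  [4] (λ.0) (λ.0)
  [5] λ.0

Answer: DIFFERENT — A ⇓ λ.λ.λ.0, B ⇓ λ.0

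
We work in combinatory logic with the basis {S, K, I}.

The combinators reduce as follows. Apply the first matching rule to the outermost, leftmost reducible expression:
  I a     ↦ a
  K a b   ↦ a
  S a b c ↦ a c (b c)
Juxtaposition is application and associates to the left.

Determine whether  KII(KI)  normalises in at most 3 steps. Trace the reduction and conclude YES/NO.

  start: KII(KI)
  →1  I(KI)
  →2  KI

Answer: YES — reaches normal form KI in 2 ≤ 3 steps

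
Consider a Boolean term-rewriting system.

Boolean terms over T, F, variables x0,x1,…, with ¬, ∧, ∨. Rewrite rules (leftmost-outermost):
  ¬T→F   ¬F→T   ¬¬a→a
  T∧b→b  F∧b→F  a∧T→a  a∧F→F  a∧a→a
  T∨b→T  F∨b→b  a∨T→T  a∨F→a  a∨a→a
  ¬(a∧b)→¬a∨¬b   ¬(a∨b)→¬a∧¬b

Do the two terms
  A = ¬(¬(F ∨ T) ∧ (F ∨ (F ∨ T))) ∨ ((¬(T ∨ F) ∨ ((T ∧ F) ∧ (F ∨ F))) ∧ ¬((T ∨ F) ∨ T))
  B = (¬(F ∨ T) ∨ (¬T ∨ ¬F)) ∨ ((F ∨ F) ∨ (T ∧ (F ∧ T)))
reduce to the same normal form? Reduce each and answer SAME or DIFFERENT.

Answer: SAME — A ⇓ T, B ⇓ T

Reduction:
Term A:
  start: ¬(¬(F ∨ T) ∧ (F ∨ (F ∨ T))) ∨ ((¬(T ∨ F) ∨ ((T ∧ F) ∧ (F ∨ F))) ∧ ¬((T ∨ F) ∨ T))
  →1  (¬¬(F ∨ T) ∨ ¬(F ∨ (F ∨ T))) ∨ ((¬(T ∨ F) ∨ ((T ∧ F) ∧ (F ∨ F))) ∧ ¬((T ∨ F) ∨ T))
  →2  ((F ∨ T) ∨ ¬(F ∨ (F ∨ T))) ∨ ((¬(T ∨ F) ∨ ((T ∧ F) ∧ (F ∨ F))) ∧ ¬((T ∨ F) ∨ T))
  →3  (T ∨ ¬(F ∨ (F ∨ T))) ∨ ((¬(T ∨ F) ∨ ((T ∧ F) ∧ (F ∨ F))) ∧ ¬((T ∨ F) ∨ T))
  →4  T ∨ ((¬(T ∨ F) ∨ ((T ∧ F) ∧ (F ∨ F))) ∧ ¬((T ∨ F) ∨ T))
  →5  T

Term B:
  start: (¬(F ∨ T) ∨ (¬T ∨ ¬F)) ∨ ((F ∨ F) ∨ (T ∧ (F ∧ T)))
  →1  ((¬F ∧ ¬T) ∨ (¬T ∨ ¬F)) ∨ ((F ∨ F) ∨ (T ∧ (F ∧ T)))
  →2  ((T ∧ ¬T) ∨ (¬T ∨ ¬F)) ∨ ((F ∨ F) ∨ (T ∧ (F ∧ T)))
  →3  (¬T ∨ (¬T ∨ ¬F)) ∨ ((F ∨ F) ∨ (T ∧ (F ∧ T)))
  →4  (F ∨ (¬T ∨ ¬F)) ∨ ((F ∨ F) ∨ (T ∧ (F ∧ T)))
  →5  (¬T ∨ ¬F) ∨ ((F ∨ F) ∨ (T ∧ (F ∧ T)))
  →6  (F ∨ ¬F) ∨ ((F ∨ F) ∨ (T ∧ (F ∧ T)))
  →7  ¬F ∨ ((F ∨ F) ∨ (T ∧ (F ∧ T)))
  →8  T ∨ ((F ∨ F) ∨ (T ∧ (F ∧ T)))
  →9  T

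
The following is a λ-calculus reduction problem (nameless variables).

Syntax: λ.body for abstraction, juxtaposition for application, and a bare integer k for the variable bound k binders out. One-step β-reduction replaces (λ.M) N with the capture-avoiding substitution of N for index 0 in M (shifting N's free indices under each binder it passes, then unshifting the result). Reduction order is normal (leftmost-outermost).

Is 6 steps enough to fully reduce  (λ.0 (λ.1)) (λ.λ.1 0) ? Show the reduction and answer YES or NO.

Answer: YES — reaches normal form λ.λ.λ.1 0 in 3 ≤ 6 steps

Working:
  start: (λ.0 (λ.1)) (λ.λ.1 0)
  →1  (λ.λ.1 0) (λ.λ.λ.1 0)
  →2  λ.(λ.λ.λ.1 0) 0
  →3  λ.λ.λ.1 0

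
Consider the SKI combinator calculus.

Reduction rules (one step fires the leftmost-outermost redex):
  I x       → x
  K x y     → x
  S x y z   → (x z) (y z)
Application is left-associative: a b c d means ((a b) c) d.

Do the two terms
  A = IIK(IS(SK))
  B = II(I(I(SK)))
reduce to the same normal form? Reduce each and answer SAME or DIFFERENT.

Term A:
  start: IIK(IS(SK))
  step 1: IK(IS(SK))
  step 2: K(IS(SK))
  step 3: K(S(SK))

Term B:
  start: II(I(I(SK)))
  step 1: I(I(I(SK)))
  step 2: I(I(SK))
  step 3: I(SK)
  step 4: SK

Answer: DIFFERENT — A ⇓ K(S(SK)), B ⇓ SK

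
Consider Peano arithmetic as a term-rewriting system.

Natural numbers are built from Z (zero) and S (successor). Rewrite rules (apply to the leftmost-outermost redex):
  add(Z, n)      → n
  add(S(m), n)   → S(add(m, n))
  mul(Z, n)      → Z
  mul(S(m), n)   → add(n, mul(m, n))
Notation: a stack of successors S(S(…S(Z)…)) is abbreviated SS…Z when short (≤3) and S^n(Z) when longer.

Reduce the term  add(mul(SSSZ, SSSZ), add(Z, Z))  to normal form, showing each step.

Answer: normal form = S^9(Z)  (in 27 steps)

Working:
  start: add(mul(SSSZ, SSSZ), add(Z, Z))
  [1] add(add(SSSZ, mul(SSZ, SSSZ)), add(Z, Z))
  [2] add(S(add(SSZ, mul(SSZ, SSSZ))), add(Z, Z))
  [3] S(add(add(SSZ, mul(SSZ, SSSZ)), add(Z, Z)))
  [4] S(add(S(add(SZ, mul(SSZ, SSSZ))), add(Z, Z)))
  [5] S(S(add(add(SZ, mul(SSZ, SSSZ)), add(Z, Z))))
  [6] S(S(add(S(add(Z, mul(SSZ, SSSZ))), add(Z, Z))))
  [7] S(S(S(add(add(Z, mul(SSZ, SSSZ)), add(Z, Z)))))
  [8] S(S(S(add(mul(SSZ, SSSZ), add(Z, Z)))))
  [9] S(S(S(add(add(SSSZ, mul(SZ, SSSZ)), add(Z, Z)))))
  [10] S(S(S(add(S(add(SSZ, mul(SZ, SSSZ))), add(Z, Z)))))
  [11] S(S(S(S(add(add(SSZ, mul(SZ, SSSZ)), add(Z, Z))))))
  [12] S(S(S(S(add(S(add(SZ, mul(SZ, SSSZ))), add(Z, Z))))))
  [13] S(S(S(S(S(add(add(SZ, mul(SZ, SSSZ)), add(Z, Z)))))))
  [14] S(S(S(S(S(add(S(add(Z, mul(SZ, SSSZ))), add(Z, Z)))))))
  [15] S(S(S(S(S(S(add(add(Z, mul(SZ, SSSZ)), add(Z, Z))))))))
  [16] S(S(S(S(S(S(add(mul(SZ, SSSZ), add(Z, Z))))))))
  [17] S(S(S(S(S(S(add(add(SSSZ, mul(Z, SSSZ)), add(Z, Z))))))))
  [18] S(S(S(S(S(S(add(S(add(SSZ, mul(Z, SSSZ))), add(Z, Z))))))))
  [19] S(S(S(S(S(S(S(add(add(SSZ, mul(Z, SSSZ)), add(Z, Z)))))))))
  [20] S(S(S(S(S(S(S(add(S(add(SZ, mul(Z, SSSZ))), add(Z, Z)))))))))
  [21] S(S(S(S(S(S(S(S(add(add(SZ, mul(Z, SSSZ)), add(Z, Z))))))))))
  [22] S(S(S(S(S(S(S(S(add(S(add(Z, mul(Z, SSSZ))), add(Z, Z))))))))))
  [23] S(S(S(S(S(S(S(S(S(add(add(Z, mul(Z, SSSZ)), add(Z, Z)))))))))))
  [24] S(S(S(S(S(S(S(S(S(add(mul(Z, SSSZ), add(Z, Z)))))))))))
  [25] S(S(S(S(S(S(S(S(S(add(Z, add(Z, Z)))))))))))
  [26] S(S(S(S(S(S(S(S(S(add(Z, Z))))))))))
  [27] S^9(Z)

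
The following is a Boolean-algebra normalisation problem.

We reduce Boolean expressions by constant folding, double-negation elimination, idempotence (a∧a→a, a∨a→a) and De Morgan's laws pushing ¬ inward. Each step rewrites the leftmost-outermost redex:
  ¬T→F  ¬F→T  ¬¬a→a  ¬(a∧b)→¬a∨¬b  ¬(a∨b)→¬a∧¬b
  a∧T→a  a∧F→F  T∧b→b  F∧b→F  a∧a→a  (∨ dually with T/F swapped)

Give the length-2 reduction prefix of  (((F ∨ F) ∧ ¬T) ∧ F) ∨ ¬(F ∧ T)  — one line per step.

  start: (((F ∨ F) ∧ ¬T) ∧ F) ∨ ¬(F ∧ T)
  step 1: F ∨ ¬(F ∧ T)
  step 2: ¬(F ∧ T)

Answer: after 2 steps: ¬(F ∧ T)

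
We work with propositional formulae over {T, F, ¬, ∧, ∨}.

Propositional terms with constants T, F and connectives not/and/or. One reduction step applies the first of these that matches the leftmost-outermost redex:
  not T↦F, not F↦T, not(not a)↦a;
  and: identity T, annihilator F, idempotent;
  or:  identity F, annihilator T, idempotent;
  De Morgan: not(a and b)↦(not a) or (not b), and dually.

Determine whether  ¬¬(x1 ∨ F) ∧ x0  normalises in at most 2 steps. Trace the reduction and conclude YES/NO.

  start: ¬¬(x1 ∨ F) ∧ x0
  →1  (x1 ∨ F) ∧ x0
  →2  x1 ∧ x0

Answer: YES — reaches normal form x1 ∧ x0 in 2 ≤ 2 steps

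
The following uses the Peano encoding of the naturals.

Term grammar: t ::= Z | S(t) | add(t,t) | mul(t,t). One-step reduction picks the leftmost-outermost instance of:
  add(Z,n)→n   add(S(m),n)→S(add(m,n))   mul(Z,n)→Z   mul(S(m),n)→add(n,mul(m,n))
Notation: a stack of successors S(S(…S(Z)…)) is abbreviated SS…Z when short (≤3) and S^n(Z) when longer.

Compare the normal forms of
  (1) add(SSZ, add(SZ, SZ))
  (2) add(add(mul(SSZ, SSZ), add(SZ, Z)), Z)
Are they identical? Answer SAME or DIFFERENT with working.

Answer: DIFFERENT — A ⇓ S^4(Z), B ⇓ S^5(Z)

Reduction:
Term A:
  start: add(SSZ, add(SZ, SZ))
  step 1: S(add(SZ, add(SZ, SZ)))
  step 2: S(S(add(Z, add(SZ, SZ))))
  step 3: S(S(add(SZ, SZ)))
  step 4: S(S(S(add(Z, SZ))))
  step 5: S^4(Z)

Term B:
  start: add(add(mul(SSZ, SSZ), add(SZ, Z)), Z)
  step 1: add(add(add(SSZ, mul(SZ, SSZ)), add(SZ, Z)), Z)
  step 2: add(add(S(add(SZ, mul(SZ, SSZ))), add(SZ, Z)), Z)
  step 3: add(S(add(add(SZ, mul(SZ, SSZ)), add(SZ, Z))), Z)
  step 4: S(add(add(add(SZ, mul(SZ, SSZ)), add(SZ, Z)), Z))
  step 5: S(add(add(S(add(Z, mul(SZ, SSZ))), add(SZ, Z)), Z))
  step 6: S(add(S(add(add(Z, mul(SZ, SSZ)), add(SZ, Z))), Z))
  step 7: S(S(add(add(add(Z, mul(SZ, SSZ)), add(SZ, Z)), Z)))
  step 8: S(S(add(add(mul(SZ, SSZ), add(SZ, Z)), Z)))
  step 9: S(S(add(add(add(SSZ, mul(Z, SSZ)), add(SZ, Z)), Z)))
  step 10: S(S(add(add(S(add(SZ, mul(Z, SSZ))), add(SZ, Z)), Z)))
  step 11: S(S(add(S(add(add(SZ, mul(Z, SSZ)), add(SZ, Z))), Z)))
  step 12: S(S(S(add(add(add(SZ, mul(Z, SSZ)), add(SZ, Z)), Z))))
  step 13: S(S(S(add(add(S(add(Z, mul(Z, SSZ))), add(SZ, Z)), Z))))
  step 14: S(S(S(add(S(add(add(Z, mul(Z, SSZ)), add(SZ, Z))), Z))))
  step 15: S(S(S(S(add(add(add(Z, mul(Z, SSZ)), add(SZ, Z)), Z)))))
  step 16: S(S(S(S(add(add(mul(Z, SSZ), add(SZ, Z)), Z)))))
  step 17: S(S(S(S(add(add(Z, add(SZ, Z)), Z)))))
  step 18: S(S(S(S(add(add(SZ, Z), Z)))))
  step 19: S(S(S(S(add(S(add(Z, Z)), Z)))))
  step 20: S(S(S(S(S(add(add(Z, Z), Z))))))
  step 21: S(S(S(S(S(add(Z, Z))))))
  step 22: S^5(Z)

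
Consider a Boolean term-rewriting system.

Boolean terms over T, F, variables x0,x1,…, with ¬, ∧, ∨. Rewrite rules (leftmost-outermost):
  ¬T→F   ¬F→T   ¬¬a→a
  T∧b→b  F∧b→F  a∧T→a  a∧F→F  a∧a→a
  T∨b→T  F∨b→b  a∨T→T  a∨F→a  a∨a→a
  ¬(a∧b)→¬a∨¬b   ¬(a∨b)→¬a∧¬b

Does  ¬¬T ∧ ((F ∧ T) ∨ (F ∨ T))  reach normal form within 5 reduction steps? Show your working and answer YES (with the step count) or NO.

Answer: YES — reaches normal form T in 5 ≤ 5 steps

Working:
  start: ¬¬T ∧ ((F ∧ T) ∨ (F ∨ T))
  [1] T ∧ ((F ∧ T) ∨ (F ∨ T))
  [2] (F ∧ T) ∨ (F ∨ T)
  [3] F ∨ (F ∨ T)
  [4] F ∨ T
  [5] T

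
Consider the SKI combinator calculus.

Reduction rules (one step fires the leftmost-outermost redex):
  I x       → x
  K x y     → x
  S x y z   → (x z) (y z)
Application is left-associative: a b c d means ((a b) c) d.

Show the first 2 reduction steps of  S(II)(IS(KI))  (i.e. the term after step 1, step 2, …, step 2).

Answer: after 2 steps: SI(S(KI))

Reduction:
  start: S(II)(IS(KI))
  →1  SI(IS(KI))
  →2  SI(S(KI))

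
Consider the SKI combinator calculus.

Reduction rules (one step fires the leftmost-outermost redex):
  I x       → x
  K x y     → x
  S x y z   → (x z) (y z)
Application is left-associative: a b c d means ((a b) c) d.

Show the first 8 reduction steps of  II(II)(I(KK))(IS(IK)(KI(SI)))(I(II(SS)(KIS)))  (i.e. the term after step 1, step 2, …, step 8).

  start: II(II)(I(KK))(IS(IK)(KI(SI)))(I(II(SS)(KIS)))
  →1  I(II)(I(KK))(IS(IK)(KI(SI)))(I(II(SS)(KIS)))
  →2  II(I(KK))(IS(IK)(KI(SI)))(I(II(SS)(KIS)))
  →3  I(I(KK))(IS(IK)(KI(SI)))(I(II(SS)(KIS)))
  →4  I(KK)(IS(IK)(KI(SI)))(I(II(SS)(KIS)))
  →5  KK(IS(IK)(KI(SI)))(I(II(SS)(KIS)))
  →6  K(I(II(SS)(KIS)))
  →7  K(II(SS)(KIS))
  →8  K(I(SS)(KIS))

Answer: after 8 steps: K(I(SS)(KIS))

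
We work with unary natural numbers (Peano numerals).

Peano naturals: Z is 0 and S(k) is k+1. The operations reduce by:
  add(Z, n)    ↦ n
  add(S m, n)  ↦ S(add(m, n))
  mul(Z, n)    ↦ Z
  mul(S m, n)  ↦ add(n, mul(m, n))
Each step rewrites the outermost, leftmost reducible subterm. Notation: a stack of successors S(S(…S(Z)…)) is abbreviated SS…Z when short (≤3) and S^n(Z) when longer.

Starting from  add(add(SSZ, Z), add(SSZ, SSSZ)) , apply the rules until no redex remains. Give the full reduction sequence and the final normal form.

Answer: normal form = S^7(Z)  (in 9 steps)

Derivation:
  start: add(add(SSZ, Z), add(SSZ, SSSZ))
  step 1: add(S(add(SZ, Z)), add(SSZ, SSSZ))
  step 2: S(add(add(SZ, Z), add(SSZ, SSSZ)))
  step 3: S(add(S(add(Z, Z)), add(SSZ, SSSZ)))
  step 4: S(S(add(add(Z, Z), add(SSZ, SSSZ))))
  step 5: S(S(add(Z, add(SSZ, SSSZ))))
  step 6: S(S(add(SSZ, SSSZ)))
  step 7: S(S(S(add(SZ, SSSZ))))
  step 8: S(S(S(S(add(Z, SSSZ)))))
  step 9: S^7(Z)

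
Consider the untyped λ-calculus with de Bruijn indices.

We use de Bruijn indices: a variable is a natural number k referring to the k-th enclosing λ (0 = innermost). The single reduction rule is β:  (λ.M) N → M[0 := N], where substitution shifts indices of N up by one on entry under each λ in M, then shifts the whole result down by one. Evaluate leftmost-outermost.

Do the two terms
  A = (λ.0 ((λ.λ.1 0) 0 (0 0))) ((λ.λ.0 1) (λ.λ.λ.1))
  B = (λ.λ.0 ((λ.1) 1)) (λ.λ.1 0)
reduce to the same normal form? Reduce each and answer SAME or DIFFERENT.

Term A:
  start: (λ.0 ((λ.λ.1 0) 0 (0 0))) ((λ.λ.0 1) (λ.λ.λ.1))
  step 1: (λ.λ.0 1) (λ.λ.λ.1) ((λ.λ.1 0) ((λ.λ.0 1) (λ.λ.λ.1)) ((λ.λ.0 1) (λ.λ.λ.1) ((λ.λ.0 1) (λ.λ.λ.1))))
  step 2: (λ.0 (λ.λ.λ.1)) ((λ.λ.1 0) ((λ.λ.0 1) (λ.λ.λ.1)) ((λ.λ.0 1) (λ.λ.λ.1) ((λ.λ.0 1) (λ.λ.λ.1))))
  step 3: (λ.λ.1 0) ((λ.λ.0 1) (λ.λ.λ.1)) ((λ.λ.0 1) (λ.λ.λ.1) ((λ.λ.0 1) (λ.λ.λ.1))) (λ.λ.λ.1)
  step 4: (λ.(λ.λ.0 1) (λ.λ.λ.1) 0) ((λ.λ.0 1) (λ.λ.λ.1) ((λ.λ.0 1) (λ.λ.λ.1))) (λ.λ.λ.1)
  step 5: (λ.λ.0 1) (λ.λ.λ.1) ((λ.λ.0 1) (λ.λ.λ.1) ((λ.λ.0 1) (λ.λ.λ.1))) (λ.λ.λ.1)
  step 6: (λ.0 (λ.λ.λ.1)) ((λ.λ.0 1) (λ.λ.λ.1) ((λ.λ.0 1) (λ.λ.λ.1))) (λ.λ.λ.1)
  step 7: (λ.λ.0 1) (λ.λ.λ.1) ((λ.λ.0 1) (λ.λ.λ.1)) (λ.λ.λ.1) (λ.λ.λ.1)
  step 8: (λ.0 (λ.λ.λ.1)) ((λ.λ.0 1) (λ.λ.λ.1)) (λ.λ.λ.1) (λ.λ.λ.1)
  step 9: (λ.λ.0 1) (λ.λ.λ.1) (λ.λ.λ.1) (λ.λ.λ.1) (λ.λ.λ.1)
  step 10: (λ.0 (λ.λ.λ.1)) (λ.λ.λ.1) (λ.λ.λ.1) (λ.λ.λ.1)
  step 11: (λ.λ.λ.1) (λ.λ.λ.1) (λ.λ.λ.1) (λ.λ.λ.1)
  step 12: (λ.λ.1) (λ.λ.λ.1) (λ.λ.λ.1)
  step 13: (λ.λ.λ.λ.1) (λ.λ.λ.1)
  step 14: λ.λ.λ.1

Term B:
  start: (λ.λ.0 ((λ.1) 1)) (λ.λ.1 0)
  step 1: λ.0 ((λ.1) (λ.λ.1 0))
  step 2: λ.0 0

Answer: DIFFERENT — A ⇓ λ.λ.λ.1, B ⇓ λ.0 0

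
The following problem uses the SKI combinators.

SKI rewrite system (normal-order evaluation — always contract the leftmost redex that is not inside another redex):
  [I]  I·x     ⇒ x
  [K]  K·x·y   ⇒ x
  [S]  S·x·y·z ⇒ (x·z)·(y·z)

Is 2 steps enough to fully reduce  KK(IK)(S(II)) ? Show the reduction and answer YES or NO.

Answer: YES — reaches normal form K(SI) in 2 ≤ 2 steps

Derivation:
  start: KK(IK)(S(II))
  →1  K(S(II))
  →2  K(SI)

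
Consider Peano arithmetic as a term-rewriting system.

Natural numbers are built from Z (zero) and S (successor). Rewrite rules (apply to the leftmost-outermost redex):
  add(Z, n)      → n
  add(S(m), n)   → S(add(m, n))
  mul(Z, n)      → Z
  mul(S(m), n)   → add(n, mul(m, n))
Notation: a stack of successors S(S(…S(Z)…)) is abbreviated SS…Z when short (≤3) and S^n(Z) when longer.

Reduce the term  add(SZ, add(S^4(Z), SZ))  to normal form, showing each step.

  start: add(SZ, add(S^4(Z), SZ))
  step 1: S(add(Z, add(S^4(Z), SZ)))
  step 2: S(add(S^4(Z), SZ))
  step 3: S(S(add(SSSZ, SZ)))
  step 4: S(S(S(add(SSZ, SZ))))
  step 5: S(S(S(S(add(SZ, SZ)))))
  step 6: S(S(S(S(S(add(Z, SZ))))))
  step 7: S^6(Z)

Answer: normal form = S^6(Z)  (in 7 steps)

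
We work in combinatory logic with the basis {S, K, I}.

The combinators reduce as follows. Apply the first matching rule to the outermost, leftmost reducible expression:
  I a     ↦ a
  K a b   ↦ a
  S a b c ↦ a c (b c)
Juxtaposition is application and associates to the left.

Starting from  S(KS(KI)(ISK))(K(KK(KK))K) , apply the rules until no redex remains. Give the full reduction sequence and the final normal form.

  start: S(KS(KI)(ISK))(K(KK(KK))K)
  [1] S(S(ISK))(K(KK(KK))K)
  [2] S(S(SK))(K(KK(KK))K)
  [3] S(S(SK))(KK(KK))
  [4] S(S(SK))K

Answer: normal form = S(S(SK))K  (in 4 steps)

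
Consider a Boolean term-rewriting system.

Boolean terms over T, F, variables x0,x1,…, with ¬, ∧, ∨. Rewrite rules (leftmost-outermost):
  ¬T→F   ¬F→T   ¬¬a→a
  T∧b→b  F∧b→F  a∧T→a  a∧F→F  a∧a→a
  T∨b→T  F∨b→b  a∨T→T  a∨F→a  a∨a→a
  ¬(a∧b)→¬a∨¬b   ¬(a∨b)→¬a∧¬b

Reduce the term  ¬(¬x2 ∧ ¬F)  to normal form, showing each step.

Answer: normal form = x2  (in 4 steps)

Reduction:
  start: ¬(¬x2 ∧ ¬F)
  [1] ¬¬x2 ∨ ¬¬F
  [2] x2 ∨ ¬¬F
  [3] x2 ∨ F
  [4] x2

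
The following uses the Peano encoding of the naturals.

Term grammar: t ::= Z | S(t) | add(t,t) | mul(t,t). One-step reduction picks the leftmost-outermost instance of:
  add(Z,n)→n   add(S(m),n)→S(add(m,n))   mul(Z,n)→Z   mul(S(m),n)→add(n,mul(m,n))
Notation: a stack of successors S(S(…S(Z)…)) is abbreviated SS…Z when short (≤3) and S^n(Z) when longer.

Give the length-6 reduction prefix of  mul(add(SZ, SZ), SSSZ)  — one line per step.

  start: mul(add(SZ, SZ), SSSZ)
  →1  mul(S(add(Z, SZ)), SSSZ)
  →2  add(SSSZ, mul(add(Z, SZ), SSSZ))
  →3  S(add(SSZ, mul(add(Z, SZ), SSSZ)))
  →4  S(S(add(SZ, mul(add(Z, SZ), SSSZ))))
  →5  S(S(S(add(Z, mul(add(Z, SZ), SSSZ)))))
  →6  S(S(S(mul(add(Z, SZ), SSSZ))))

Answer: after 6 steps: S(S(S(mul(add(Z, SZ), SSSZ))))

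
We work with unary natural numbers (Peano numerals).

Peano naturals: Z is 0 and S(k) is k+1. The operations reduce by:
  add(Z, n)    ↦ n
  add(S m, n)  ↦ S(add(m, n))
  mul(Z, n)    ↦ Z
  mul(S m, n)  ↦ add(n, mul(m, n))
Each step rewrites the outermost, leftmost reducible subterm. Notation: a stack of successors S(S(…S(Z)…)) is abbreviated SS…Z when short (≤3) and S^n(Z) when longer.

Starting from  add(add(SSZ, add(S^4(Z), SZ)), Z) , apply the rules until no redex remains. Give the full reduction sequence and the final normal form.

  start: add(add(SSZ, add(S^4(Z), SZ)), Z)
  step 1: add(S(add(SZ, add(S^4(Z), SZ))), Z)
  step 2: S(add(add(SZ, add(S^4(Z), SZ)), Z))
  step 3: S(add(S(add(Z, add(S^4(Z), SZ))), Z))
  step 4: S(S(add(add(Z, add(S^4(Z), SZ)), Z)))
  step 5: S(S(add(add(S^4(Z), SZ), Z)))
  step 6: S(S(add(S(add(SSSZ, SZ)), Z)))
  step 7: S(S(S(add(add(SSSZ, SZ), Z))))
  step 8: S(S(S(add(S(add(SSZ, SZ)), Z))))
  step 9: S(S(S(S(add(add(SSZ, SZ), Z)))))
  step 10: S(S(S(S(add(S(add(SZ, SZ)), Z)))))
  step 11: S(S(S(S(S(add(add(SZ, SZ), Z))))))
  step 12: S(S(S(S(S(add(S(add(Z, SZ)), Z))))))
  step 13: S(S(S(S(S(S(add(add(Z, SZ), Z)))))))
  step 14: S(S(S(S(S(S(add(SZ, Z)))))))
  step 15: S(S(S(S(S(S(S(add(Z, Z))))))))
  step 16: S^7(Z)

Answer: normal form = S^7(Z)  (in 16 steps)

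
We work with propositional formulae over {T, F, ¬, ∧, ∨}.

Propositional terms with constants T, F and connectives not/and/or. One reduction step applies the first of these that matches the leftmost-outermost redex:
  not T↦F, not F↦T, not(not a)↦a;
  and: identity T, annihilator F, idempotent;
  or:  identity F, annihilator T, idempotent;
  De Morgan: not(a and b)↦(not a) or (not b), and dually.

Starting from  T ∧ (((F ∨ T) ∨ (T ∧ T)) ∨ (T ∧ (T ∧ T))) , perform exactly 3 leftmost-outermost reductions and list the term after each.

  start: T ∧ (((F ∨ T) ∨ (T ∧ T)) ∨ (T ∧ (T ∧ T)))
  →1  ((F ∨ T) ∨ (T ∧ T)) ∨ (T ∧ (T ∧ T))
  →2  (T ∨ (T ∧ T)) ∨ (T ∧ (T ∧ T))
  →3  T ∨ (T ∧ (T ∧ T))

Answer: after 3 steps: T ∨ (T ∧ (T ∧ T))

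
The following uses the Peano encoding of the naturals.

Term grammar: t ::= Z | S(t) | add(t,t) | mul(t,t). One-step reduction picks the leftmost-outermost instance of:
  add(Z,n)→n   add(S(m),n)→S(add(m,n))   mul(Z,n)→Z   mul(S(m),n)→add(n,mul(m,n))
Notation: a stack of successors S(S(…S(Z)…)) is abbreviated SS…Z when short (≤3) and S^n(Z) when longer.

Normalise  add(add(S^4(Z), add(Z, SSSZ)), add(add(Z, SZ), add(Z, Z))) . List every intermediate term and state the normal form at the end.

Answer: normal form = S^8(Z)  (in 18 steps)

Working:
  start: add(add(S^4(Z), add(Z, SSSZ)), add(add(Z, SZ), add(Z, Z)))
  →1  add(S(add(SSSZ, add(Z, SSSZ))), add(add(Z, SZ), add(Z, Z)))
  →2  S(add(add(SSSZ, add(Z, SSSZ)), add(add(Z, SZ), add(Z, Z))))
  →3  S(add(S(add(SSZ, add(Z, SSSZ))), add(add(Z, SZ), add(Z, Z))))
  →4  S(S(add(add(SSZ, add(Z, SSSZ)), add(add(Z, SZ), add(Z, Z)))))
  →5  S(S(add(S(add(SZ, add(Z, SSSZ))), add(add(Z, SZ), add(Z, Z)))))
  →6  S(S(S(add(add(SZ, add(Z, SSSZ)), add(add(Z, SZ), add(Z, Z))))))
  →7  S(S(S(add(S(add(Z, add(Z, SSSZ))), add(add(Z, SZ), add(Z, Z))))))
  →8  S(S(S(S(add(add(Z, add(Z, SSSZ)), add(add(Z, SZ), add(Z, Z)))))))
  →9  S(S(S(S(add(add(Z, SSSZ), add(add(Z, SZ), add(Z, Z)))))))
  →10  S(S(S(S(add(SSSZ, add(add(Z, SZ), add(Z, Z)))))))
  →11  S(S(S(S(S(add(SSZ, add(add(Z, SZ), add(Z, Z))))))))
  →12  S(S(S(S(S(S(add(SZ, add(add(Z, SZ), add(Z, Z)))))))))
  →13  S(S(S(S(S(S(S(add(Z, add(add(Z, SZ), add(Z, Z))))))))))
  →14  S(S(S(S(S(S(S(add(add(Z, SZ), add(Z, Z)))))))))
  →15  S(S(S(S(S(S(S(add(SZ, add(Z, Z)))))))))
  →16  S(S(S(S(S(S(S(S(add(Z, add(Z, Z))))))))))
  →17  S(S(S(S(S(S(S(S(add(Z, Z)))))))))
  →18  S^8(Z)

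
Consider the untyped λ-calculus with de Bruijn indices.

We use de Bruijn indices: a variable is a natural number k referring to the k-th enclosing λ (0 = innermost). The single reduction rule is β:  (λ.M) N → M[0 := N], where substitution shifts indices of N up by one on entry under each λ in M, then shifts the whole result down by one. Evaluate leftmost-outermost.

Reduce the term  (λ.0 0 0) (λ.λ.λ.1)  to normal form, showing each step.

Answer: normal form = λ.λ.λ.λ.1  (in 3 steps)

Derivation:
  start: (λ.0 0 0) (λ.λ.λ.1)
  →1  (λ.λ.λ.1) (λ.λ.λ.1) (λ.λ.λ.1)
  →2  (λ.λ.1) (λ.λ.λ.1)
  →3  λ.λ.λ.λ.1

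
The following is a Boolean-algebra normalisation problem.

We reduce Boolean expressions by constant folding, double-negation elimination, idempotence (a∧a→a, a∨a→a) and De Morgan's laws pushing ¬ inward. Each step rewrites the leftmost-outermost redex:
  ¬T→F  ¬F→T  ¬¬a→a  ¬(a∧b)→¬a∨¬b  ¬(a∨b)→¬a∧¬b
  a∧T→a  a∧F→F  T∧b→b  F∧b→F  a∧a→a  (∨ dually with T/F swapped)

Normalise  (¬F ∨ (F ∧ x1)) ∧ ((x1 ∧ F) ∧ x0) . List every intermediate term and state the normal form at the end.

  start: (¬F ∨ (F ∧ x1)) ∧ ((x1 ∧ F) ∧ x0)
  [1] (T ∨ (F ∧ x1)) ∧ ((x1 ∧ F) ∧ x0)
  [2] T ∧ ((x1 ∧ F) ∧ x0)
  [3] (x1 ∧ F) ∧ x0
  [4] F ∧ x0
  [5] F

Answer: normal form = F  (in 5 steps)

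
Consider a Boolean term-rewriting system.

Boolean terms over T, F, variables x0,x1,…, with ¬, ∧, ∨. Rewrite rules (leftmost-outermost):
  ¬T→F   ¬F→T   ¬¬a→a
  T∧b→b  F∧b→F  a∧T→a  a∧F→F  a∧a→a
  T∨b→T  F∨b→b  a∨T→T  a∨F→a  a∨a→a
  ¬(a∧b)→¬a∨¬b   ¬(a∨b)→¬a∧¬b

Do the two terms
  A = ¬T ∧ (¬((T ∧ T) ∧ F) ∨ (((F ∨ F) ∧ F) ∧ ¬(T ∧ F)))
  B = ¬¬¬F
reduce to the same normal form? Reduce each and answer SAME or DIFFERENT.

Term A:
  start: ¬T ∧ (¬((T ∧ T) ∧ F) ∨ (((F ∨ F) ∧ F) ∧ ¬(T ∧ F)))
  →1  F ∧ (¬((T ∧ T) ∧ F) ∨ (((F ∨ F) ∧ F) ∧ ¬(T ∧ F)))
  →2  F

Term B:
  start: ¬¬¬F
  →1  ¬F
  →2  T

Answer: DIFFERENT — A ⇓ F, B ⇓ T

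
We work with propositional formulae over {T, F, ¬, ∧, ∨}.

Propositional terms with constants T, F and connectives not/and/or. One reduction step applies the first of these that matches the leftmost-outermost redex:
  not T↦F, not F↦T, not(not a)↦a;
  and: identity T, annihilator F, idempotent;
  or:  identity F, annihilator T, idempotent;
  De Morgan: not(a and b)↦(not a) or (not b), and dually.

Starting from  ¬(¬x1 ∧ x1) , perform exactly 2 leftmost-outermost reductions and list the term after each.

  start: ¬(¬x1 ∧ x1)
  step 1: ¬¬x1 ∨ ¬x1
  step 2: x1 ∨ ¬x1

Answer: after 2 steps: x1 ∨ ¬x1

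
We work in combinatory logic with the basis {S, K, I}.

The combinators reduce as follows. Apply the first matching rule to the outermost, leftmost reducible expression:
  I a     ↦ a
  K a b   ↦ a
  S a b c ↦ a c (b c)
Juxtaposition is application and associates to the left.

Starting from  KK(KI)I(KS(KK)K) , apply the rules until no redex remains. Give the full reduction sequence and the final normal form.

  start: KK(KI)I(KS(KK)K)
  step 1: KI(KS(KK)K)
  step 2: I

Answer: normal form = I  (in 2 steps)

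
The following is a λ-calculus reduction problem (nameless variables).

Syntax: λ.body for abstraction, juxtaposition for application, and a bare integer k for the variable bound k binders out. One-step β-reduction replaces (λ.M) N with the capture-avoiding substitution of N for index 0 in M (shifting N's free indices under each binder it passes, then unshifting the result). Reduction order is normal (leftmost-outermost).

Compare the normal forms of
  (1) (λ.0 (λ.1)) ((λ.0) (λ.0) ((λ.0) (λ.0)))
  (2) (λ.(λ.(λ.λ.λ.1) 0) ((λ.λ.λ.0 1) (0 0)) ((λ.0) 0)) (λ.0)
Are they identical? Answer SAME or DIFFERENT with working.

Term A:
  start: (λ.0 (λ.1)) ((λ.0) (λ.0) ((λ.0) (λ.0)))
  [1] (λ.0) (λ.0) ((λ.0) (λ.0)) (λ.(λ.0) (λ.0) ((λ.0) (λ.0)))
  [2] (λ.0) ((λ.0) (λ.0)) (λ.(λ.0) (λ.0) ((λ.0) (λ.0)))
  [3] (λ.0) (λ.0) (λ.(λ.0) (λ.0) ((λ.0) (λ.0)))
  [4] (λ.0) (λ.(λ.0) (λ.0) ((λ.0) (λ.0)))
  [5] λ.(λ.0) (λ.0) ((λ.0) (λ.0))
  [6] λ.(λ.0) ((λ.0) (λ.0))
  [7] λ.(λ.0) (λ.0)
  [8] λ.λ.0

Term B:
  start: (λ.(λ.(λ.λ.λ.1) 0) ((λ.λ.λ.0 1) (0 0)) ((λ.0) 0)) (λ.0)
  [1] (λ.(λ.λ.λ.1) 0) ((λ.λ.λ.0 1) ((λ.0) (λ.0))) ((λ.0) (λ.0))
  [2] (λ.λ.λ.1) ((λ.λ.λ.0 1) ((λ.0) (λ.0))) ((λ.0) (λ.0))
  [3] (λ.λ.1) ((λ.0) (λ.0))
  [4] λ.(λ.0) (λ.0)
  [5] λ.λ.0

Answer: SAME — A ⇓ λ.λ.0, B ⇓ λ.λ.0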